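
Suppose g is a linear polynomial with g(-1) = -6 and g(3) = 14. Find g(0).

-1

Write g(n) = an + b. Substituting each data point gives a linear system:
  -a + b = -6
  3a + b = 14
Solving the system yields a = 5, b = -1.
So g(n) = 5n - 1.
Then g(0) = -1.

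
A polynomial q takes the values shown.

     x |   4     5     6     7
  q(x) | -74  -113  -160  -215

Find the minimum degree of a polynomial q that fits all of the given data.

2

Forward differences of the values at x = 4, 5, 6, 7:
  q  : -74  -113  -160  -215
  Δ  : -39  -47  -55
  Δ^2: -8  -8
  Δ^3: 0
The second differences are constant (-8) and nonzero, while all higher differences vanish, so the minimal degree is 2.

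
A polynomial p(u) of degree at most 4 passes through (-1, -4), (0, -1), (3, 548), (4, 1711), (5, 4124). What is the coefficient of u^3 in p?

4

Write p(u) = au^4 + bu^3 + cu^2 + du + e. Substituting each data point gives a linear system:
  a - b + c - d + e = -4
  e = -1
  81a + 27b + 9c + 3d + e = 548
  256a + 64b + 16c + 4d + e = 1711
  625a + 125b + 25c + 5d + e = 4124
Solving the system yields a = 6, b = 4, c = -5, d = 0, e = -1.
So p(u) = 6u⁴ + 4u³ - 5u² - 1.
The coefficient of u^3 is 4.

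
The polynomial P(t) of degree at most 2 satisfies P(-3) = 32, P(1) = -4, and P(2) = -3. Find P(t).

Write P(t) = at^2 + bt + c. Substituting each data point gives a linear system:
  9a - 3b + c = 32
  a + b + c = -4
  4a + 2b + c = -3
Solving the system yields a = 2, b = -5, c = -1.
So P(t) = 2t^2 - 5t - 1.
Check: P(-3) = 32. ✓

P(t) = 2t^2 - 5t - 1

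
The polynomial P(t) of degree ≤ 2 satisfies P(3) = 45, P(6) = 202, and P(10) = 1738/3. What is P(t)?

P(t) = 6t^2 - (5/3)t - 4

Write P(t) = at^2 + bt + c. Substituting each data point gives a linear system:
  9a + 3b + c = 45
  36a + 6b + c = 202
  100a + 10b + c = 1738/3
Solving the system yields a = 6, b = -5/3, c = -4.
So P(t) = 6t^2 - (5/3)t - 4.
Check: P(6) = 202. ✓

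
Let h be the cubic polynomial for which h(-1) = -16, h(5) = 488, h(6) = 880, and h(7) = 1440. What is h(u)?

h(u) = 5u^3 - 6u^2 + 3u - 2

Using the Lagrange interpolation formula with nodes -1, 5, 6, 7:
  L_0(u) = (u - 5)(u - 6)(u - 7) / -336
  L_1(u) = (u + 1)(u - 6)(u - 7) / 12
  L_2(u) = (u + 1)(u - 5)(u - 7) / -7
  L_3(u) = (u + 1)(u - 5)(u - 6) / 16
Then h(u) = -16·L_0(u) + 488·L_1(u) + 880·L_2(u) + 1440·L_3(u).
Expanding and collecting terms gives h(u) = 5u^3 - 6u^2 + 3u - 2.
Check: h(5) = 488. ✓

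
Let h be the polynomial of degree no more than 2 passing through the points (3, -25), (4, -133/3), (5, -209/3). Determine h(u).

Using the Lagrange interpolation formula with nodes 3, 4, 5:
  L_0(u) = (u - 4)(u - 5) / 2
  L_1(u) = (u - 3)(u - 5) / -1
  L_2(u) = (u - 3)(u - 4) / 2
Then h(u) = -25·L_0(u) - 133/3·L_1(u) - 209/3·L_2(u).
Expanding and collecting terms gives h(u) = -3u^2 + (5/3)u - 3.
Check: h(3) = -25. ✓

h(u) = -3u^2 + (5/3)u - 3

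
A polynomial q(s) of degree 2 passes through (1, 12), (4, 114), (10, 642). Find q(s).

Write q(s) = as^2 + bs + c. Substituting each data point gives a linear system:
  a + b + c = 12
  16a + 4b + c = 114
  100a + 10b + c = 642
Solving the system yields a = 6, b = 4, c = 2.
So q(s) = 6s^2 + 4s + 2.
Check: q(4) = 114. ✓

q(s) = 6s^2 + 4s + 2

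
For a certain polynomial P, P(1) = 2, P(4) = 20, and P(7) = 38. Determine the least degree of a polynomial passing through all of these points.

1

Forward differences of the values at n = 1, 4, 7:
  P  : 2  20  38
  Δ  : 18  18
  Δ^2: 0
The first differences are constant (18) and nonzero, while all higher differences vanish, so the minimal degree is 1.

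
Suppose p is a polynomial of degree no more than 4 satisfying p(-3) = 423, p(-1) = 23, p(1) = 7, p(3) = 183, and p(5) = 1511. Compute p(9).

Write p(s) = as^4 + bs^3 + cs^2 + ds + e. Substituting each data point gives a linear system:
  81a - 27b + 9c - 3d + e = 423
  a - b + c - d + e = 23
  a + b + c + d + e = 7
  81a + 27b + 9c + 3d + e = 183
  625a + 125b + 25c + 5d + e = 1511
Solving the system yields a = 3, b = -4, c = 6, d = -4, e = 6.
So p(s) = 3s^4 - 4s^3 + 6s^2 - 4s + 6.
Then p(9) = 17223.

17223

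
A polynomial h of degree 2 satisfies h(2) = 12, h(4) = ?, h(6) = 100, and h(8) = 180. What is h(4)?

44

On equispaced nodes a degree-2 polynomial has vanishing third forward difference, so
  - h(2) + 3·h(4) - 3·h(6) + h(8) = 0.
Substituting the known values and solving for h(4):
  3·h(4) = 132
  h(4) = 44.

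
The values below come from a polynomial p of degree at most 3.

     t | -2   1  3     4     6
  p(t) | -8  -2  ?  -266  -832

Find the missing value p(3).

-118

The 4 known points determine the degree-3 polynomial uniquely.
Write p(t) = at^3 + bt^2 + ct + d. Substituting each data point gives a linear system:
  -8a + 4b - 2c + d = -8
  a + b + c + d = -2
  64a + 16b + 4c + d = -266
  216a + 36b + 6c + d = -832
Solving the system yields a = -3, b = -6, c = 5, d = 2.
So p(t) = -3t³ - 6t² + 5t + 2.
Then p(3) = -118.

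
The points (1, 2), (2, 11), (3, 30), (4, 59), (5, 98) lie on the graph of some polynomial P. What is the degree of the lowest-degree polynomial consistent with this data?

Forward differences of the values at n = 1, 2, 3, 4, 5:
  P  : 2  11  30  59  98
  Δ  : 9  19  29  39
  Δ^2: 10  10  10
  Δ^3: 0  0
  Δ^4: 0
The second differences are constant (10) and nonzero, while all higher differences vanish, so the minimal degree is 2.

2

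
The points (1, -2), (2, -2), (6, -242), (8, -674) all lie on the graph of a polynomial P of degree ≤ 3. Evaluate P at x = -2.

46

Write P(x) = ax^3 + bx^2 + cx + d. Substituting each data point gives a linear system:
  a + b + c + d = -2
  8a + 4b + 2c + d = -2
  216a + 36b + 6c + d = -242
  512a + 64b + 8c + d = -674
Solving the system yields a = -2, b = 6, c = -4, d = -2.
So P(x) = -2x^3 + 6x^2 - 4x - 2.
Then P(-2) = 46.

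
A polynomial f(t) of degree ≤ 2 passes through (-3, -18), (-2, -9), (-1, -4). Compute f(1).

Write f(t) = at^2 + bt + c. Substituting each data point gives a linear system:
  9a - 3b + c = -18
  4a - 2b + c = -9
  a - b + c = -4
Solving the system yields a = -2, b = -1, c = -3.
So f(t) = -2t² - t - 3.
Then f(1) = -6.

-6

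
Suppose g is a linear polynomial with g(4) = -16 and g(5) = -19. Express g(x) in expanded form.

g(x) = -3x - 4

Write g(x) = ax + b. Substituting each data point gives a linear system:
  4a + b = -16
  5a + b = -19
Solving the system yields a = -3, b = -4.
So g(x) = -3x - 4.
Check: g(4) = -16. ✓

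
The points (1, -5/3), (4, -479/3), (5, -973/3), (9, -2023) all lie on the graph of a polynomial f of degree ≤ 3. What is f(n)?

Write f(n) = an^3 + bn^2 + cn + d. Substituting each data point gives a linear system:
  a + b + c + d = -5/3
  64a + 16b + 4c + d = -479/3
  125a + 25b + 5c + d = -973/3
  729a + 81b + 9c + d = -2023
Solving the system yields a = -3, b = 2, c = 1/3, d = -1.
So f(n) = -3n³ + 2n² + (1/3)n - 1.
Check: f(4) = -479/3. ✓

f(n) = -3n^3 + 2n^2 + (1/3)n - 1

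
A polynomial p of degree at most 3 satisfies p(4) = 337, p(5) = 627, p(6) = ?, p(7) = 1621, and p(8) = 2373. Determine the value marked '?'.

The 4 known points determine the degree-3 polynomial uniquely.
Write p(t) = at^3 + bt^2 + ct + d. Substituting each data point gives a linear system:
  64a + 16b + 4c + d = 337
  125a + 25b + 5c + d = 627
  343a + 49b + 7c + d = 1621
  512a + 64b + 8c + d = 2373
Solving the system yields a = 4, b = 5, c = 1, d = -3.
So p(t) = 4t³ + 5t² + t - 3.
Then p(6) = 1047.

1047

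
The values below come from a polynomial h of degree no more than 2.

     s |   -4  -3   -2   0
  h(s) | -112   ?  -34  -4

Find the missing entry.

-67

The 3 known points determine the degree-2 polynomial uniquely.
Write h(s) = as^2 + bs + c. Substituting each data point gives a linear system:
  16a - 4b + c = -112
  4a - 2b + c = -34
  c = -4
Solving the system yields a = -6, b = 3, c = -4.
So h(s) = -6s^2 + 3s - 4.
Then h(-3) = -67.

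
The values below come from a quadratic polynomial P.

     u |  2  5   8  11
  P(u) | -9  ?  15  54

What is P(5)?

On equispaced nodes a degree-2 polynomial has vanishing third forward difference, so
  - P(2) + 3·P(5) - 3·P(8) + P(11) = 0.
Substituting the known values and solving for P(5):
  3·P(5) = -18
  P(5) = -6.

-6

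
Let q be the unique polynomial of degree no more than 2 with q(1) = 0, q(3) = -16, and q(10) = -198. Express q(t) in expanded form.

Using the Lagrange interpolation formula with nodes 1, 3, 10:
  L_0(t) = (t - 3)(t - 10) / 18
  L_1(t) = (t - 1)(t - 10) / -14
  L_2(t) = (t - 1)(t - 3) / 63
Then q(t) = 0·L_0(t) - 16·L_1(t) - 198·L_2(t).
Expanding and collecting terms gives q(t) = -2t^2 + 2.
Check: q(10) = -198. ✓

q(t) = -2t^2 + 2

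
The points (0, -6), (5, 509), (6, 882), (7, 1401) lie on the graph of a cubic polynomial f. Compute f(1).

Write f(s) = as^3 + bs^2 + cs + d. Substituting each data point gives a linear system:
  d = -6
  125a + 25b + 5c + d = 509
  216a + 36b + 6c + d = 882
  343a + 49b + 7c + d = 1401
Solving the system yields a = 4, b = 1, c = -2, d = -6.
So f(s) = 4s^3 + s^2 - 2s - 6.
Then f(1) = -3.

-3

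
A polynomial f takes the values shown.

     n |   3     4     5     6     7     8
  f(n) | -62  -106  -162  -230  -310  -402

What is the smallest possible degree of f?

2

Forward differences of the values at n = 3, 4, 5, 6, 7, 8:
  f  : -62  -106  -162  -230  -310  -402
  Δ  : -44  -56  -68  -80  -92
  Δ^2: -12  -12  -12  -12
  Δ^3: 0  0  0
  Δ^4: 0  0
  Δ^5: 0
The second differences are constant (-12) and nonzero, while all higher differences vanish, so the minimal degree is 2.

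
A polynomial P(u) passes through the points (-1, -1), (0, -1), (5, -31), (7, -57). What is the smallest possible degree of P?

2

Divided differences on the nodes -1, 0, 5, 7:
  order 0: -1  -1  -31  -57
  order 1: 0  -6  -13
  order 2: -1  -1
  order 3: 0
The order-2 divided differences are all -1 (nonzero) and every higher order vanishes, so the data lies on a polynomial of degree exactly 2.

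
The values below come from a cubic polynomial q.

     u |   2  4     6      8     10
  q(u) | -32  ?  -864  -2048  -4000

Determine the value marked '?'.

On equispaced nodes a degree-3 polynomial has vanishing fourth forward difference, so
  q(2) - 4·q(4) + 6·q(6) - 4·q(8) + q(10) = 0.
Substituting the known values and solving for q(4):
  -4·q(4) = 1024
  q(4) = -256.

-256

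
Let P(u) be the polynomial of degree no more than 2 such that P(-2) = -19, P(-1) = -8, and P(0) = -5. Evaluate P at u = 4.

Write P(u) = au^2 + bu + c. Substituting each data point gives a linear system:
  4a - 2b + c = -19
  a - b + c = -8
  c = -5
Solving the system yields a = -4, b = -1, c = -5.
So P(u) = -4u^2 - u - 5.
Then P(4) = -73.

-73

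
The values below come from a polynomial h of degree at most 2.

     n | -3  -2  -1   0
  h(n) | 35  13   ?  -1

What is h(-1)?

1

The 3 known points determine the degree-2 polynomial uniquely.
Write h(n) = an^2 + bn + c. Substituting each data point gives a linear system:
  9a - 3b + c = 35
  4a - 2b + c = 13
  c = -1
Solving the system yields a = 5, b = 3, c = -1.
So h(n) = 5n^2 + 3n - 1.
Then h(-1) = 1.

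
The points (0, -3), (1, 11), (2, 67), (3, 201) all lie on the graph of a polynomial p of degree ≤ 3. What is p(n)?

p(n) = 6n^3 + 3n^2 + 5n - 3

Write p(n) = an^3 + bn^2 + cn + d. Substituting each data point gives a linear system:
  d = -3
  a + b + c + d = 11
  8a + 4b + 2c + d = 67
  27a + 9b + 3c + d = 201
Solving the system yields a = 6, b = 3, c = 5, d = -3.
So p(n) = 6n^3 + 3n^2 + 5n - 3.
Check: p(1) = 11. ✓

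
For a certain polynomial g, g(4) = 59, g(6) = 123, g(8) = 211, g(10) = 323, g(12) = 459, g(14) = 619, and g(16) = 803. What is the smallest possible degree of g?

Forward differences of the values at n = 4, 6, 8, 10, 12, 14, 16:
  g  : 59  123  211  323  459  619  803
  Δ  : 64  88  112  136  160  184
  Δ^2: 24  24  24  24  24
  Δ^3: 0  0  0  0
  Δ^4: 0  0  0
  Δ^5: 0  0
  Δ^6: 0
The second differences are constant (24) and nonzero, while all higher differences vanish, so the minimal degree is 2.

2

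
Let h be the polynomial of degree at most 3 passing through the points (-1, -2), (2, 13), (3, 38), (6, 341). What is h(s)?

h(s) = 2s^3 - 3s^2 + 2s + 5

Using the Lagrange interpolation formula with nodes -1, 2, 3, 6:
  L_0(s) = (s - 2)(s - 3)(s - 6) / -84
  L_1(s) = (s + 1)(s - 3)(s - 6) / 12
  L_2(s) = (s + 1)(s - 2)(s - 6) / -12
  L_3(s) = (s + 1)(s - 2)(s - 3) / 84
Then h(s) = -2·L_0(s) + 13·L_1(s) + 38·L_2(s) + 341·L_3(s).
Expanding and collecting terms gives h(s) = 2s³ - 3s² + 2s + 5.
Check: h(6) = 341. ✓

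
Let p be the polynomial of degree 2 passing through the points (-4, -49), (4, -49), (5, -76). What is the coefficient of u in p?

0

Write p(u) = au^2 + bu + c. Substituting each data point gives a linear system:
  16a - 4b + c = -49
  16a + 4b + c = -49
  25a + 5b + c = -76
Solving the system yields a = -3, b = 0, c = -1.
So p(u) = -3u^2 - 1.
The coefficient of u is 0.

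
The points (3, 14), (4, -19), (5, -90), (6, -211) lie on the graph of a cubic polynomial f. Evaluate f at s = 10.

-1435

Write f(s) = as^3 + bs^2 + cs + d. Substituting each data point gives a linear system:
  27a + 9b + 3c + d = 14
  64a + 16b + 4c + d = -19
  125a + 25b + 5c + d = -90
  216a + 36b + 6c + d = -211
Solving the system yields a = -2, b = 5, c = 6, d = 5.
So f(s) = -2s^3 + 5s^2 + 6s + 5.
Then f(10) = -1435.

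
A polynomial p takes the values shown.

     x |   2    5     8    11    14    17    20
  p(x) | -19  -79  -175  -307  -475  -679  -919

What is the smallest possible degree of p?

2

Forward differences of the values at x = 2, 5, 8, 11, 14, 17, 20:
  p  : -19  -79  -175  -307  -475  -679  -919
  Δ  : -60  -96  -132  -168  -204  -240
  Δ^2: -36  -36  -36  -36  -36
  Δ^3: 0  0  0  0
  Δ^4: 0  0  0
  Δ^5: 0  0
  Δ^6: 0
The second differences are constant (-36) and nonzero, while all higher differences vanish, so the minimal degree is 2.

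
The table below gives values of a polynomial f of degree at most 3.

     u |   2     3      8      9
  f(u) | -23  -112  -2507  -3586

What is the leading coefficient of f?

Write f(u) = au^3 + bu^2 + cu + d. Substituting each data point gives a linear system:
  8a + 4b + 2c + d = -23
  27a + 9b + 3c + d = -112
  512a + 64b + 8c + d = -2507
  729a + 81b + 9c + d = -3586
Solving the system yields a = -5, b = 0, c = 6, d = 5.
So f(u) = -5u^3 + 6u + 5.
The leading coefficient is -5.

-5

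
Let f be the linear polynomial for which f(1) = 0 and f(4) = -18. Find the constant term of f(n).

Write f(n) = an + b. Substituting each data point gives a linear system:
  a + b = 0
  4a + b = -18
Solving the system yields a = -6, b = 6.
So f(n) = -6n + 6.
The constant term is 6.

6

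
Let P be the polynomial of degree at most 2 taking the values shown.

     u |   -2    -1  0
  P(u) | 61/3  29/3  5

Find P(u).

P(u) = 3u^2 - (5/3)u + 5

Using the Lagrange interpolation formula with nodes -2, -1, 0:
  L_0(u) = (u + 1)u / 2
  L_1(u) = (u + 2)u / -1
  L_2(u) = (u + 2)(u + 1) / 2
Then P(u) = 61/3·L_0(u) + 29/3·L_1(u) + 5·L_2(u).
Expanding and collecting terms gives P(u) = 3u^2 - (5/3)u + 5.
Check: P(-1) = 29/3. ✓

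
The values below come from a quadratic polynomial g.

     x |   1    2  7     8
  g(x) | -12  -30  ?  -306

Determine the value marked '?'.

-240

The 3 known points determine the degree-2 polynomial uniquely.
Write g(x) = ax^2 + bx + c. Substituting each data point gives a linear system:
  a + b + c = -12
  4a + 2b + c = -30
  64a + 8b + c = -306
Solving the system yields a = -4, b = -6, c = -2.
So g(x) = -4x^2 - 6x - 2.
Then g(7) = -240.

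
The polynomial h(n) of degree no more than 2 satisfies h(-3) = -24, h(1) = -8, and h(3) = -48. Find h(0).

0

Using the Lagrange interpolation formula with nodes -3, 1, 3:
  L_0(n) = (n - 1)(n - 3) / 24
  L_1(n) = (n + 3)(n - 3) / -8
  L_2(n) = (n + 3)(n - 1) / 12
Then h(n) = -24·L_0(n) - 8·L_1(n) - 48·L_2(n).
Expanding and collecting terms gives h(n) = -4n^2 - 4n.
Evaluating at n = 0: h(0) = 0.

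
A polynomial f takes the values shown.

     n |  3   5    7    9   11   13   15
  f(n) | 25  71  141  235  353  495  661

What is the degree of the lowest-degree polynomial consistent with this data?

Forward differences of the values at n = 3, 5, 7, 9, 11, 13, 15:
  f  : 25  71  141  235  353  495  661
  Δ  : 46  70  94  118  142  166
  Δ^2: 24  24  24  24  24
  Δ^3: 0  0  0  0
  Δ^4: 0  0  0
  Δ^5: 0  0
  Δ^6: 0
The second differences are constant (24) and nonzero, while all higher differences vanish, so the minimal degree is 2.

2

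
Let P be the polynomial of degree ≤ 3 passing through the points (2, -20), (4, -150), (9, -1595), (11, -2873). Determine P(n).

Using the Lagrange interpolation formula with nodes 2, 4, 9, 11:
  L_0(n) = (n - 4)(n - 9)(n - 11) / -126
  L_1(n) = (n - 2)(n - 9)(n - 11) / 70
  L_2(n) = (n - 2)(n - 4)(n - 11) / -70
  L_3(n) = (n - 2)(n - 4)(n - 9) / 126
Then P(n) = -20·L_0(n) - 150·L_1(n) - 1595·L_2(n) - 2873·L_3(n).
Expanding and collecting terms gives P(n) = -2n³ - 2n² + 3n - 2.
Check: P(9) = -1595. ✓

P(n) = -2n^3 - 2n^2 + 3n - 2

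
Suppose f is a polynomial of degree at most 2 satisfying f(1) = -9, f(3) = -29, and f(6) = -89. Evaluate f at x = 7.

-117

Write f(x) = ax^2 + bx + c. Substituting each data point gives a linear system:
  a + b + c = -9
  9a + 3b + c = -29
  36a + 6b + c = -89
Solving the system yields a = -2, b = -2, c = -5.
So f(x) = -2x^2 - 2x - 5.
Then f(7) = -117.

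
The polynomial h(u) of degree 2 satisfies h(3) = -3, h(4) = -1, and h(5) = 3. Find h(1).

Forward differences of the values at u = 3, 4, 5:
  h  : -3  -1  3
  Δ  : 2  4
  Δ^2: 2
The second differences are constant, confirming degree 2.
Interpolating (Newton forward form) and evaluating at u = 1 gives h(1) = -1.

-1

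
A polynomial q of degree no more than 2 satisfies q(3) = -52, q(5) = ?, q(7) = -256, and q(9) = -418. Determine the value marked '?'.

The 3 known points determine the degree-2 polynomial uniquely.
Write q(n) = an^2 + bn + c. Substituting each data point gives a linear system:
  9a + 3b + c = -52
  49a + 7b + c = -256
  81a + 9b + c = -418
Solving the system yields a = -5, b = -1, c = -4.
So q(n) = -5n² - n - 4.
Then q(5) = -134.

-134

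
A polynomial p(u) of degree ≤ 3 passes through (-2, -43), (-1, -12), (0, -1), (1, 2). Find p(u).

p(u) = 2u^3 - 4u^2 + 5u - 1

Using the Lagrange interpolation formula with nodes -2, -1, 0, 1:
  L_0(u) = (u + 1)u(u - 1) / -6
  L_1(u) = (u + 2)u(u - 1) / 2
  L_2(u) = (u + 2)(u + 1)(u - 1) / -2
  L_3(u) = (u + 2)(u + 1)u / 6
Then p(u) = -43·L_0(u) - 12·L_1(u) - 1·L_2(u) + 2·L_3(u).
Expanding and collecting terms gives p(u) = 2u³ - 4u² + 5u - 1.
Check: p(-2) = -43. ✓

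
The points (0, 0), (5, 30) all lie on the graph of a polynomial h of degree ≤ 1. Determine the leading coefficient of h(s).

Write h(s) = as + b. Substituting each data point gives a linear system:
  b = 0
  5a + b = 30
Solving the system yields a = 6, b = 0.
So h(s) = 6s.
The leading coefficient is 6.

6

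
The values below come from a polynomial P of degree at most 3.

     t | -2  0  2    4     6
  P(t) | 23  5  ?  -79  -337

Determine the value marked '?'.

3

The 4 known points determine the degree-3 polynomial uniquely.
Write P(t) = at^3 + bt^2 + ct + d. Substituting each data point gives a linear system:
  -8a + 4b - 2c + d = 23
  d = 5
  64a + 16b + 4c + d = -79
  216a + 36b + 6c + d = -337
Solving the system yields a = -2, b = 2, c = 3, d = 5.
So P(t) = -2t^3 + 2t^2 + 3t + 5.
Then P(2) = 3.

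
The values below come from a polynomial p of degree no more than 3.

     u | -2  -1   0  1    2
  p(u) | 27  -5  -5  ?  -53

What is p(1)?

On equispaced nodes a degree-3 polynomial has vanishing fourth forward difference, so
  p(-2) - 4·p(-1) + 6·p(0) - 4·p(1) + p(2) = 0.
Substituting the known values and solving for p(1):
  -4·p(1) = 36
  p(1) = -9.

-9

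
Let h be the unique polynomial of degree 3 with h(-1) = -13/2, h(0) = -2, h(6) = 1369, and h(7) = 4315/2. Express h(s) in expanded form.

Using the Lagrange interpolation formula with nodes -1, 0, 6, 7:
  L_0(s) = s(s - 6)(s - 7) / -56
  L_1(s) = (s + 1)(s - 6)(s - 7) / 42
  L_2(s) = (s + 1)s(s - 7) / -42
  L_3(s) = (s + 1)s(s - 6) / 56
Then h(s) = -13/2·L_0(s) - 2·L_1(s) + 1369·L_2(s) + 4315/2·L_3(s).
Expanding and collecting terms gives h(s) = 6s³ + 2s² + (1/2)s - 2.
Check: h(7) = 4315/2. ✓

h(s) = 6s^3 + 2s^2 + (1/2)s - 2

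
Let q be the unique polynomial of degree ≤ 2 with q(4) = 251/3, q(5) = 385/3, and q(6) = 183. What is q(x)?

Using the Lagrange interpolation formula with nodes 4, 5, 6:
  L_0(x) = (x - 5)(x - 6) / 2
  L_1(x) = (x - 4)(x - 6) / -1
  L_2(x) = (x - 4)(x - 5) / 2
Then q(x) = 251/3·L_0(x) + 385/3·L_1(x) + 183·L_2(x).
Expanding and collecting terms gives q(x) = 5x^2 - (1/3)x + 5.
Check: q(4) = 251/3. ✓

q(x) = 5x^2 - (1/3)x + 5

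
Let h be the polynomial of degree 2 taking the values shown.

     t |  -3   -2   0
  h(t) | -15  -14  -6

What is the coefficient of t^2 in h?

1

Write h(t) = at^2 + bt + c. Substituting each data point gives a linear system:
  9a - 3b + c = -15
  4a - 2b + c = -14
  c = -6
Solving the system yields a = 1, b = 6, c = -6.
So h(t) = t^2 + 6t - 6.
The leading coefficient is 1.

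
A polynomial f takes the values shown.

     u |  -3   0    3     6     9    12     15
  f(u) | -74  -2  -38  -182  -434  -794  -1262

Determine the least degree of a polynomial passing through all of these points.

Forward differences of the values at u = -3, 0, 3, 6, 9, 12, 15:
  f  : -74  -2  -38  -182  -434  -794  -1262
  Δ  : 72  -36  -144  -252  -360  -468
  Δ^2: -108  -108  -108  -108  -108
  Δ^3: 0  0  0  0
  Δ^4: 0  0  0
  Δ^5: 0  0
  Δ^6: 0
The second differences are constant (-108) and nonzero, while all higher differences vanish, so the minimal degree is 2.

2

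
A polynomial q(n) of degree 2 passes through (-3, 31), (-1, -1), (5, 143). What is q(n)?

Write q(n) = an^2 + bn + c. Substituting each data point gives a linear system:
  9a - 3b + c = 31
  a - b + c = -1
  25a + 5b + c = 143
Solving the system yields a = 5, b = 4, c = -2.
So q(n) = 5n² + 4n - 2.
Check: q(-1) = -1. ✓

q(n) = 5n^2 + 4n - 2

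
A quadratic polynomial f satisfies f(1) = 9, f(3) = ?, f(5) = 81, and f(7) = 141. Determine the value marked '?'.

The 3 known points determine the degree-2 polynomial uniquely.
Write f(t) = at^2 + bt + c. Substituting each data point gives a linear system:
  a + b + c = 9
  25a + 5b + c = 81
  49a + 7b + c = 141
Solving the system yields a = 2, b = 6, c = 1.
So f(t) = 2t^2 + 6t + 1.
Then f(3) = 37.

37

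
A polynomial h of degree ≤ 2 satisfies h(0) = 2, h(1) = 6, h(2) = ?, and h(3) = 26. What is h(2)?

The 3 known points determine the degree-2 polynomial uniquely.
Write h(s) = as^2 + bs + c. Substituting each data point gives a linear system:
  c = 2
  a + b + c = 6
  9a + 3b + c = 26
Solving the system yields a = 2, b = 2, c = 2.
So h(s) = 2s² + 2s + 2.
Then h(2) = 14.

14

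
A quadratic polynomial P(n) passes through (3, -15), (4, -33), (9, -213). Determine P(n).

Using the Lagrange interpolation formula with nodes 3, 4, 9:
  L_0(n) = (n - 4)(n - 9) / 6
  L_1(n) = (n - 3)(n - 9) / -5
  L_2(n) = (n - 3)(n - 4) / 30
Then P(n) = -15·L_0(n) - 33·L_1(n) - 213·L_2(n).
Expanding and collecting terms gives P(n) = -3n^2 + 3n + 3.
Check: P(3) = -15. ✓

P(n) = -3n^2 + 3n + 3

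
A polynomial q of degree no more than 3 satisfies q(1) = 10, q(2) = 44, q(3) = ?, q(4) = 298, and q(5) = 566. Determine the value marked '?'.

132

On equispaced nodes a degree-3 polynomial has vanishing fourth forward difference, so
  q(1) - 4·q(2) + 6·q(3) - 4·q(4) + q(5) = 0.
Substituting the known values and solving for q(3):
  6·q(3) = 792
  q(3) = 132.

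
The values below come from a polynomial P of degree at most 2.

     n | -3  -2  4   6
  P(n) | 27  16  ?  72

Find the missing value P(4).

The 3 known points determine the degree-2 polynomial uniquely.
Write P(n) = an^2 + bn + c. Substituting each data point gives a linear system:
  9a - 3b + c = 27
  4a - 2b + c = 16
  36a + 6b + c = 72
Solving the system yields a = 2, b = -1, c = 6.
So P(n) = 2n² - n + 6.
Then P(4) = 34.

34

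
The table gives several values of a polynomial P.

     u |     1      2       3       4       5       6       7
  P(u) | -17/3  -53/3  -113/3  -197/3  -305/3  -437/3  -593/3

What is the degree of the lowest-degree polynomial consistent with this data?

2

Forward differences of the values at u = 1, 2, 3, 4, 5, 6, 7:
  P  : -17/3  -53/3  -113/3  -197/3  -305/3  -437/3  -593/3
  Δ  : -12  -20  -28  -36  -44  -52
  Δ^2: -8  -8  -8  -8  -8
  Δ^3: 0  0  0  0
  Δ^4: 0  0  0
  Δ^5: 0  0
  Δ^6: 0
The second differences are constant (-8) and nonzero, while all higher differences vanish, so the minimal degree is 2.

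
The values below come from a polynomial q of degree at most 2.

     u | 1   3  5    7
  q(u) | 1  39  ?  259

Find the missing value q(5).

On equispaced nodes a degree-2 polynomial has vanishing third forward difference, so
  - q(1) + 3·q(3) - 3·q(5) + q(7) = 0.
Substituting the known values and solving for q(5):
  -3·q(5) = -375
  q(5) = 125.

125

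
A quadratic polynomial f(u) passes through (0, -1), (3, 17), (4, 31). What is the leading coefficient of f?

2

Write f(u) = au^2 + bu + c. Substituting each data point gives a linear system:
  c = -1
  9a + 3b + c = 17
  16a + 4b + c = 31
Solving the system yields a = 2, b = 0, c = -1.
So f(u) = 2u² - 1.
The leading coefficient is 2.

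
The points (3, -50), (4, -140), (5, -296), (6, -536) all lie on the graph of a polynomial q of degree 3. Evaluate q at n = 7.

-878

Using the Lagrange interpolation formula with nodes 3, 4, 5, 6:
  L_0(n) = (n - 4)(n - 5)(n - 6) / -6
  L_1(n) = (n - 3)(n - 5)(n - 6) / 2
  L_2(n) = (n - 3)(n - 4)(n - 6) / -2
  L_3(n) = (n - 3)(n - 4)(n - 5) / 6
Then q(n) = -50·L_0(n) - 140·L_1(n) - 296·L_2(n) - 536·L_3(n).
Expanding and collecting terms gives q(n) = -3n^3 + 3n^2 + 4.
Evaluating at n = 7: q(7) = -878.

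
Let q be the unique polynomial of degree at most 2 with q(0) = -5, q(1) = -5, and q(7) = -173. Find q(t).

Write q(t) = at^2 + bt + c. Substituting each data point gives a linear system:
  c = -5
  a + b + c = -5
  49a + 7b + c = -173
Solving the system yields a = -4, b = 4, c = -5.
So q(t) = -4t^2 + 4t - 5.
Check: q(0) = -5. ✓

q(t) = -4t^2 + 4t - 5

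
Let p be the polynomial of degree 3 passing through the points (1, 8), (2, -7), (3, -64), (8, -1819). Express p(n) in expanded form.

p(n) = -4n^3 + 3n^2 + 4n + 5

Write p(n) = an^3 + bn^2 + cn + d. Substituting each data point gives a linear system:
  a + b + c + d = 8
  8a + 4b + 2c + d = -7
  27a + 9b + 3c + d = -64
  512a + 64b + 8c + d = -1819
Solving the system yields a = -4, b = 3, c = 4, d = 5.
So p(n) = -4n^3 + 3n^2 + 4n + 5.
Check: p(8) = -1819. ✓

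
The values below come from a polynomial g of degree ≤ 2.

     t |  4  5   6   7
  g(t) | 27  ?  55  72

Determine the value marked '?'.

40

The 3 known points determine the degree-2 polynomial uniquely.
Write g(t) = at^2 + bt + c. Substituting each data point gives a linear system:
  16a + 4b + c = 27
  36a + 6b + c = 55
  49a + 7b + c = 72
Solving the system yields a = 1, b = 4, c = -5.
So g(t) = t^2 + 4t - 5.
Then g(5) = 40.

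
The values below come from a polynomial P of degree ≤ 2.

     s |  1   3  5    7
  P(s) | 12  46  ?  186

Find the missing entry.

On equispaced nodes a degree-2 polynomial has vanishing third forward difference, so
  - P(1) + 3·P(3) - 3·P(5) + P(7) = 0.
Substituting the known values and solving for P(5):
  -3·P(5) = -312
  P(5) = 104.

104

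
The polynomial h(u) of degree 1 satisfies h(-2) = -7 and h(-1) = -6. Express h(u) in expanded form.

h(u) = u - 5

Write h(u) = au + b. Substituting each data point gives a linear system:
  -2a + b = -7
  -a + b = -6
Solving the system yields a = 1, b = -5.
So h(u) = u - 5.
Check: h(-1) = -6. ✓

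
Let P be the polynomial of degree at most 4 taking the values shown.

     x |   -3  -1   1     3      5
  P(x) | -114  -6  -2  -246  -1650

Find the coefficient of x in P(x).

Write P(x) = ax^4 + bx^3 + cx^2 + dx + e. Substituting each data point gives a linear system:
  81a - 27b + 9c - 3d + e = -114
  a - b + c - d + e = -6
  a + b + c + d + e = -2
  81a + 27b + 9c + 3d + e = -246
  625a + 125b + 25c + 5d + e = -1650
Solving the system yields a = -2, b = -3, c = -2, d = 5, e = 0.
So P(x) = -2x^4 - 3x^3 - 2x^2 + 5x.
The coefficient of x is 5.

5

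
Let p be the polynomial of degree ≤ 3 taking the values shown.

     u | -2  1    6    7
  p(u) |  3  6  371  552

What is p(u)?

Using the Lagrange interpolation formula with nodes -2, 1, 6, 7:
  L_0(u) = (u - 1)(u - 6)(u - 7) / -216
  L_1(u) = (u + 2)(u - 6)(u - 7) / 90
  L_2(u) = (u + 2)(u - 1)(u - 7) / -40
  L_3(u) = (u + 2)(u - 1)(u - 6) / 54
Then p(u) = 3·L_0(u) + 6·L_1(u) + 371·L_2(u) + 552·L_3(u).
Expanding and collecting terms gives p(u) = u³ + 4u² + 2u - 1.
Check: p(1) = 6. ✓

p(u) = u^3 + 4u^2 + 2u - 1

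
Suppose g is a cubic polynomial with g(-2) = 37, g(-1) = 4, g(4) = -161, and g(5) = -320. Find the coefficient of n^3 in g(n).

-3

Write g(n) = an^3 + bn^2 + cn + d. Substituting each data point gives a linear system:
  -8a + 4b - 2c + d = 37
  -a + b - c + d = 4
  64a + 16b + 4c + d = -161
  125a + 25b + 5c + d = -320
Solving the system yields a = -3, b = 3, c = -3, d = -5.
So g(n) = -3n^3 + 3n^2 - 3n - 5.
The leading coefficient is -3.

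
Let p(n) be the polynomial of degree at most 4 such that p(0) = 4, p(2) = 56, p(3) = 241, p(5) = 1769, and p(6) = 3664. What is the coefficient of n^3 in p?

Write p(n) = an^4 + bn^3 + cn^2 + dn + e. Substituting each data point gives a linear system:
  e = 4
  16a + 8b + 4c + 2d + e = 56
  81a + 27b + 9c + 3d + e = 241
  625a + 125b + 25c + 5d + e = 1769
  1296a + 216b + 36c + 6d + e = 3664
Solving the system yields a = 3, b = -2, c = 6, d = -2, e = 4.
So p(n) = 3n⁴ - 2n³ + 6n² - 2n + 4.
The coefficient of n^3 is -2.

-2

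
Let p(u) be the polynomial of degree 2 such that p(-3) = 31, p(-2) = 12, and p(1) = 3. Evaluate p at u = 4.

66

Write p(u) = au^2 + bu + c. Substituting each data point gives a linear system:
  9a - 3b + c = 31
  4a - 2b + c = 12
  a + b + c = 3
Solving the system yields a = 4, b = 1, c = -2.
So p(u) = 4u² + u - 2.
Then p(4) = 66.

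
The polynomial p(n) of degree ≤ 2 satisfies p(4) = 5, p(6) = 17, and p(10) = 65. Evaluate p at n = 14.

Using the Lagrange interpolation formula with nodes 4, 6, 10:
  L_0(n) = (n - 6)(n - 10) / 12
  L_1(n) = (n - 4)(n - 10) / -8
  L_2(n) = (n - 4)(n - 6) / 24
Then p(n) = 5·L_0(n) + 17·L_1(n) + 65·L_2(n).
Expanding and collecting terms gives p(n) = n^2 - 4n + 5.
Evaluating at n = 14: p(14) = 145.

145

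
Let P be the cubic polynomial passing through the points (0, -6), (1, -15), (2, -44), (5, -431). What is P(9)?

Write P(n) = an^3 + bn^2 + cn + d. Substituting each data point gives a linear system:
  d = -6
  a + b + c + d = -15
  8a + 4b + 2c + d = -44
  125a + 25b + 5c + d = -431
Solving the system yields a = -3, b = -1, c = -5, d = -6.
So P(n) = -3n³ - n² - 5n - 6.
Then P(9) = -2319.

-2319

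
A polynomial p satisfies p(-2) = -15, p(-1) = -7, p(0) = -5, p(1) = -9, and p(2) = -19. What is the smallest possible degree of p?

Forward differences of the values at x = -2, -1, 0, 1, 2:
  p  : -15  -7  -5  -9  -19
  Δ  : 8  2  -4  -10
  Δ^2: -6  -6  -6
  Δ^3: 0  0
  Δ^4: 0
The second differences are constant (-6) and nonzero, while all higher differences vanish, so the minimal degree is 2.

2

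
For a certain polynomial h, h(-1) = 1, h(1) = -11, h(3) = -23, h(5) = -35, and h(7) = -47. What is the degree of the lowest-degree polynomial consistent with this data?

1

Divided differences on the nodes -1, 1, 3, 5, 7:
  order 0: 1  -11  -23  -35  -47
  order 1: -6  -6  -6  -6
  order 2: 0  0  0
  order 3: 0  0
  order 4: 0
The order-1 divided differences are all -6 (nonzero) and every higher order vanishes, so the data lies on a polynomial of degree exactly 1.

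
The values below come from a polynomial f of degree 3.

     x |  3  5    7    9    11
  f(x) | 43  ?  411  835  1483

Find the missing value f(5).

163

The 4 known points determine the degree-3 polynomial uniquely.
Write f(x) = ax^3 + bx^2 + cx + d. Substituting each data point gives a linear system:
  27a + 9b + 3c + d = 43
  343a + 49b + 7c + d = 411
  729a + 81b + 9c + d = 835
  1331a + 121b + 11c + d = 1483
Solving the system yields a = 1, b = 1, c = 3, d = -2.
So f(x) = x^3 + x^2 + 3x - 2.
Then f(5) = 163.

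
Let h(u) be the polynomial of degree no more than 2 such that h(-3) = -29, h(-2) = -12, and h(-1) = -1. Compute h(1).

3

Write h(u) = au^2 + bu + c. Substituting each data point gives a linear system:
  9a - 3b + c = -29
  4a - 2b + c = -12
  a - b + c = -1
Solving the system yields a = -3, b = 2, c = 4.
So h(u) = -3u^2 + 2u + 4.
Then h(1) = 3.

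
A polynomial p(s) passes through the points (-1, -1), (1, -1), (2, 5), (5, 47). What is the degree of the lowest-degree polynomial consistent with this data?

Divided differences on the nodes -1, 1, 2, 5:
  order 0: -1  -1  5  47
  order 1: 0  6  14
  order 2: 2  2
  order 3: 0
The order-2 divided differences are all 2 (nonzero) and every higher order vanishes, so the data lies on a polynomial of degree exactly 2.

2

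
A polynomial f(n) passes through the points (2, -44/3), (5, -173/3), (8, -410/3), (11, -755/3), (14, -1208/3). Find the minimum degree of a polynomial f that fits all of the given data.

Forward differences of the values at n = 2, 5, 8, 11, 14:
  f  : -44/3  -173/3  -410/3  -755/3  -1208/3
  Δ  : -43  -79  -115  -151
  Δ^2: -36  -36  -36
  Δ^3: 0  0
  Δ^4: 0
The second differences are constant (-36) and nonzero, while all higher differences vanish, so the minimal degree is 2.

2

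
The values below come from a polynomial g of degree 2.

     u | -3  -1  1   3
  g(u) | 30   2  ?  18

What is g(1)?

-2

The 3 known points determine the degree-2 polynomial uniquely.
Write g(u) = au^2 + bu + c. Substituting each data point gives a linear system:
  9a - 3b + c = 30
  a - b + c = 2
  9a + 3b + c = 18
Solving the system yields a = 3, b = -2, c = -3.
So g(u) = 3u^2 - 2u - 3.
Then g(1) = -2.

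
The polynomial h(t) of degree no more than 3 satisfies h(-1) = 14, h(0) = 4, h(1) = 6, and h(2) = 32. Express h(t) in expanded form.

Using the Lagrange interpolation formula with nodes -1, 0, 1, 2:
  L_0(t) = t(t - 1)(t - 2) / -6
  L_1(t) = (t + 1)(t - 1)(t - 2) / 2
  L_2(t) = (t + 1)t(t - 2) / -2
  L_3(t) = (t + 1)t(t - 1) / 6
Then h(t) = 14·L_0(t) + 4·L_1(t) + 6·L_2(t) + 32·L_3(t).
Expanding and collecting terms gives h(t) = 2t^3 + 6t^2 - 6t + 4.
Check: h(-1) = 14. ✓

h(t) = 2t^3 + 6t^2 - 6t + 4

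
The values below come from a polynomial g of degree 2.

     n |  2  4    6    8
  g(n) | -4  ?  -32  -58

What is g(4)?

The 3 known points determine the degree-2 polynomial uniquely.
Write g(n) = an^2 + bn + c. Substituting each data point gives a linear system:
  4a + 2b + c = -4
  36a + 6b + c = -32
  64a + 8b + c = -58
Solving the system yields a = -1, b = 1, c = -2.
So g(n) = -n^2 + n - 2.
Then g(4) = -14.

-14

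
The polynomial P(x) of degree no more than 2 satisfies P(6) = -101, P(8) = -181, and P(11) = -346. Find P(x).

Write P(x) = ax^2 + bx + c. Substituting each data point gives a linear system:
  36a + 6b + c = -101
  64a + 8b + c = -181
  121a + 11b + c = -346
Solving the system yields a = -3, b = 2, c = -5.
So P(x) = -3x² + 2x - 5.
Check: P(6) = -101. ✓

P(x) = -3x^2 + 2x - 5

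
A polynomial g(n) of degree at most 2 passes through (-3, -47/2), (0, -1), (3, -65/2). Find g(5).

Forward differences of the values at n = -3, 0, 3:
  g  : -47/2  -1  -65/2
  Δ  : 45/2  -63/2
  Δ^2: -54
The second differences are constant, confirming degree 2.
Interpolating (Newton forward form) and evaluating at n = 5 gives g(5) = -167/2.

-167/2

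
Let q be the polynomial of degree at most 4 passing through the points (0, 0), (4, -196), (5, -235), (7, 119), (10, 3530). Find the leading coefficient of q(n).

1

Write q(n) = an^4 + bn^3 + cn^2 + dn + e. Substituting each data point gives a linear system:
  e = 0
  256a + 64b + 16c + 4d + e = -196
  625a + 125b + 25c + 5d + e = -235
  2401a + 343b + 49c + 7d + e = 119
  10000a + 1000b + 100c + 10d + e = 3530
Solving the system yields a = 1, b = -6, c = -5, d = 3, e = 0.
So q(n) = n^4 - 6n^3 - 5n^2 + 3n.
The leading coefficient is 1.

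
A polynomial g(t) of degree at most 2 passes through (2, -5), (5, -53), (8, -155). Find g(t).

Write g(t) = at^2 + bt + c. Substituting each data point gives a linear system:
  4a + 2b + c = -5
  25a + 5b + c = -53
  64a + 8b + c = -155
Solving the system yields a = -3, b = 5, c = -3.
So g(t) = -3t^2 + 5t - 3.
Check: g(8) = -155. ✓

g(t) = -3t^2 + 5t - 3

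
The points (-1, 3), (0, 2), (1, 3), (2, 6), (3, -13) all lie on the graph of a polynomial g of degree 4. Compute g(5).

-333

Forward differences of the values at t = -1, 0, 1, 2, 3:
  g  : 3  2  3  6  -13
  Δ  : -1  1  3  -19
  Δ^2: 2  2  -22
  Δ^3: 0  -24
  Δ^4: -24
The fourth differences are constant, confirming degree 4.
Interpolating (Newton forward form) and evaluating at t = 5 gives g(5) = -333.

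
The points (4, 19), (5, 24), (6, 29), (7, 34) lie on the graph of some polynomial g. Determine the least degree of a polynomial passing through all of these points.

1

Forward differences of the values at u = 4, 5, 6, 7:
  g  : 19  24  29  34
  Δ  : 5  5  5
  Δ^2: 0  0
  Δ^3: 0
The first differences are constant (5) and nonzero, while all higher differences vanish, so the minimal degree is 1.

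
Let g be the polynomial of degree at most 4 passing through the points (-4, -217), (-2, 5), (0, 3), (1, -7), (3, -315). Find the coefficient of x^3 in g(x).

-5

Write g(x) = ax^4 + bx^3 + cx^2 + dx + e. Substituting each data point gives a linear system:
  256a - 64b + 16c - 4d + e = -217
  16a - 8b + 4c - 2d + e = 5
  e = 3
  a + b + c + d + e = -7
  81a + 27b + 9c + 3d + e = -315
Solving the system yields a = -2, b = -5, c = -2, d = -1, e = 3.
So g(x) = -2x⁴ - 5x³ - 2x² - x + 3.
The coefficient of x^3 is -5.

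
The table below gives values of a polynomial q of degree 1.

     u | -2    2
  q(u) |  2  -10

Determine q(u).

q(u) = -3u - 4

Using the Lagrange interpolation formula with nodes -2, 2:
  L_0(u) = (u - 2) / -4
  L_1(u) = (u + 2) / 4
Then q(u) = 2·L_0(u) - 10·L_1(u).
Expanding and collecting terms gives q(u) = -3u - 4.
Check: q(2) = -10. ✓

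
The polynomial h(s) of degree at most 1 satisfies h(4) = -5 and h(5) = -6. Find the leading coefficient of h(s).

-1

Write h(s) = as + b. Substituting each data point gives a linear system:
  4a + b = -5
  5a + b = -6
Solving the system yields a = -1, b = -1.
So h(s) = -s - 1.
The leading coefficient is -1.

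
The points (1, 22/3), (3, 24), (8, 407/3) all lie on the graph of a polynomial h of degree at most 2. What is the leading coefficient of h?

Write h(t) = at^2 + bt + c. Substituting each data point gives a linear system:
  a + b + c = 22/3
  9a + 3b + c = 24
  64a + 8b + c = 407/3
Solving the system yields a = 2, b = 1/3, c = 5.
So h(t) = 2t² + (1/3)t + 5.
The leading coefficient is 2.

2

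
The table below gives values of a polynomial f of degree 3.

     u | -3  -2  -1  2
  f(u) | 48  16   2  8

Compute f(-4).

104

Write f(u) = au^3 + bu^2 + cu + d. Substituting each data point gives a linear system:
  -27a + 9b - 3c + d = 48
  -8a + 4b - 2c + d = 16
  -a + b - c + d = 2
  8a + 4b + 2c + d = 8
Solving the system yields a = -1, b = 3, c = 2, d = 0.
So f(u) = -u³ + 3u² + 2u.
Then f(-4) = 104.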